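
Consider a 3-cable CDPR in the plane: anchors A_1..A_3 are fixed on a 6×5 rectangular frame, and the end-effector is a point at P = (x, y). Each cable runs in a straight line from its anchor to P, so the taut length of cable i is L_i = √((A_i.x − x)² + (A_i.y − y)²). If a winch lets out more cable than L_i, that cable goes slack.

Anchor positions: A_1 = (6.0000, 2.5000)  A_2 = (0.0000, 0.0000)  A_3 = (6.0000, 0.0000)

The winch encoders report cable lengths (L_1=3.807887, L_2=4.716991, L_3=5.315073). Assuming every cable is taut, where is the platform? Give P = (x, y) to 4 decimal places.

(2.5000, 4.0000)

circle eqns → linear via eq_j − eq_1; set q_j = A_j·A_j − L_j²
q_1 = 36.0000+6.2500−14.5000 = 27.7500
12.0000·x + 5.0000·y = q_1−q_2 = 50.0000
0.0000·x + 5.0000·y = q_1−q_3 = 20.0000
solve first two rows → x=2.5000, y=4.0000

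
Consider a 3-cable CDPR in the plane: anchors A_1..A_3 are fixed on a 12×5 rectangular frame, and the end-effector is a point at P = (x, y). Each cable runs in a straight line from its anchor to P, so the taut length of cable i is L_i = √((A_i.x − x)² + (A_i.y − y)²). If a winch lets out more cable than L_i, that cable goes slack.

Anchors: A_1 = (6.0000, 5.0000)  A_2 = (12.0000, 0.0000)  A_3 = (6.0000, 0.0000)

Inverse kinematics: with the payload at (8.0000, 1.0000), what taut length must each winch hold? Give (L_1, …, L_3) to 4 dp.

L_1: Δ = A_1−P = (-2.0000, 4.0000) → ‖Δ‖ = √20.0000 = 4.4721
L_2: Δ = A_2−P = (4.0000, -1.0000) → ‖Δ‖ = √17.0000 = 4.1231
L_3: Δ = A_3−P = (-2.0000, -1.0000) → ‖Δ‖ = √5.0000 = 2.2361

(4.4721, 4.1231, 2.2361)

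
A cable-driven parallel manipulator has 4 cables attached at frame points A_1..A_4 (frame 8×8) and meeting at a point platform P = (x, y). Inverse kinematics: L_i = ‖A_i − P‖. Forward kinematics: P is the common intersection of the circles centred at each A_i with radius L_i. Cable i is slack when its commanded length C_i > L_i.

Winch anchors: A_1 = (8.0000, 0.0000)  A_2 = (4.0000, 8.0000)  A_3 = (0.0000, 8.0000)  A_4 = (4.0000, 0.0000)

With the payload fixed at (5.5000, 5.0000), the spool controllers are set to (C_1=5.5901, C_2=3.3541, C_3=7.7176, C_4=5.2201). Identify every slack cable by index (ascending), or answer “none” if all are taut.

3

cable 1: L_1 = ‖A_1−P‖ = 5.5902;  C_1 = 5.5901 → taut
cable 2: L_2 = ‖A_2−P‖ = 3.3541;  C_2 = 3.3541 → taut
cable 3: L_3 = ‖A_3−P‖ = 6.2650;  C_3 = 7.7176 → slack
cable 4: L_4 = ‖A_4−P‖ = 5.2202;  C_4 = 5.2201 → taut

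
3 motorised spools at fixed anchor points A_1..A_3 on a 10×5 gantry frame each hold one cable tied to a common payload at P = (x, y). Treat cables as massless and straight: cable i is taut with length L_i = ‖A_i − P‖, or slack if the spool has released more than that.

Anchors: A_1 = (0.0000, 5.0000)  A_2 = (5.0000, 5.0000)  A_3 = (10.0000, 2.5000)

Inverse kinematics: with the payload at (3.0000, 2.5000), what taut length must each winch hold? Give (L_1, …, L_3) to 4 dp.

(3.9051, 3.2016, 7.0000)

L_1 = √((0.0000−3.0000)² + (5.0000−2.5000)²) = 3.9051
L_2 = √((5.0000−3.0000)² + (5.0000−2.5000)²) = 3.2016
L_3 = √((10.0000−3.0000)² + (2.5000−2.5000)²) = 7.0000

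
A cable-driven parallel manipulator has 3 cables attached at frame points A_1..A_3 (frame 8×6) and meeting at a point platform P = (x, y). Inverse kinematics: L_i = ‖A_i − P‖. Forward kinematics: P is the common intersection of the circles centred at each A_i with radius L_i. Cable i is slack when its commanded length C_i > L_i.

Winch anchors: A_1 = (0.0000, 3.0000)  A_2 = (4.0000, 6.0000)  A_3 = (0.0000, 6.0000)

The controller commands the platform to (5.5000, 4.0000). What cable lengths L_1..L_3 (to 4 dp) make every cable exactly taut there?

(5.5902, 2.5000, 5.8523)

L_1 = √((0.0000−5.5000)² + (3.0000−4.0000)²) = 5.5902
L_2 = √((4.0000−5.5000)² + (6.0000−4.0000)²) = 2.5000
L_3 = √((0.0000−5.5000)² + (6.0000−4.0000)²) = 5.8523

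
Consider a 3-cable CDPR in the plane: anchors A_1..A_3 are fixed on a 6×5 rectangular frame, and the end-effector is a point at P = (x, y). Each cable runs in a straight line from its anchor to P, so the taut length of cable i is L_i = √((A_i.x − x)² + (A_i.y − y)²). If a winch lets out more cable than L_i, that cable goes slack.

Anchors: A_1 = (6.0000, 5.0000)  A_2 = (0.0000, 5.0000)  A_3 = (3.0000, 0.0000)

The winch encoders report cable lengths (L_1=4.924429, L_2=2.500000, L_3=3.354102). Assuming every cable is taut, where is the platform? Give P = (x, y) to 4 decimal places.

each cable: (A_i−P)·(A_i−P) = L_i²; let k_i = ‖A_i‖²−L_i²
k_1 = 36.0000+25.0000−24.2500 = 36.7500
row 1: 12.0000x + 0.0000y = 18.0000  (k_2=18.7500)
row 2: 6.0000x + 10.0000y = 39.0000  (k_3=-2.2500)
Cramer on rows 1–2 → x = 1.5000, y = 3.0000

(1.5000, 3.0000)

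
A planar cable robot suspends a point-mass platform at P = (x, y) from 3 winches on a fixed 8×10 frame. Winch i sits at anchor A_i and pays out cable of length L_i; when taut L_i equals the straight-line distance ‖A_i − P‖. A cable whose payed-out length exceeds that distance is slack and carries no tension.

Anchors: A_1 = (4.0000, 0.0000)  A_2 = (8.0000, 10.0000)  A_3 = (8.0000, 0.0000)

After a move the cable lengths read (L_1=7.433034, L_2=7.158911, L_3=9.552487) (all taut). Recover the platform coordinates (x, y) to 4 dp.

(1.5000, 7.0000)

each cable: (A_i−P)·(A_i−P) = L_i²; let k_i = ‖A_i‖²−L_i²
k_1 = 16.0000+0.0000−55.2500 = -39.2500
row 1: -8.0000x − 20.0000y = -152.0000  (k_2=112.7500)
row 2: -8.0000x + 0.0000y = -12.0000  (k_3=-27.2500)
Cramer on rows 1–2 → x = 1.5000, y = 7.0000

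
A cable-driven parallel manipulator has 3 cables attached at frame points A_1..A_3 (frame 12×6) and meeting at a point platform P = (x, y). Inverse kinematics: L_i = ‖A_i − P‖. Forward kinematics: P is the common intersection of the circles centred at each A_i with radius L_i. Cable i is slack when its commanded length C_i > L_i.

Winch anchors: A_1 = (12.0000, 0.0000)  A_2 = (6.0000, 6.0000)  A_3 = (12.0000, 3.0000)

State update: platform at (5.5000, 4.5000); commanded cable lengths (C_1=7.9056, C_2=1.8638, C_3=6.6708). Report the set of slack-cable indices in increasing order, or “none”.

cable 1: L_1 = ‖A_1−P‖ = 7.9057;  C_1 = 7.9056 → taut
cable 2: L_2 = ‖A_2−P‖ = 1.5811;  C_2 = 1.8638 → slack
cable 3: L_3 = ‖A_3−P‖ = 6.6708;  C_3 = 6.6708 → taut

2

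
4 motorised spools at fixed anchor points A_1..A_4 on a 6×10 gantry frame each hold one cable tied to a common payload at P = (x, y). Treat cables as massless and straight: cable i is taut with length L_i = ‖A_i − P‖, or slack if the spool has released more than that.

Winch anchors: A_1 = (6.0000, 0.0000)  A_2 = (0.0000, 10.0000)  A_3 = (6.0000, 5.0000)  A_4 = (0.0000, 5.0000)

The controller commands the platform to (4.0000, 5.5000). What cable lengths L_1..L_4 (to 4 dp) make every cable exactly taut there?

cable 1: Δx=2.0000, Δy=-5.5000; L_1 = √(Δx²+Δy²) = 5.8523
cable 2: Δx=-4.0000, Δy=4.5000; L_2 = √(Δx²+Δy²) = 6.0208
cable 3: Δx=2.0000, Δy=-0.5000; L_3 = √(Δx²+Δy²) = 2.0616
cable 4: Δx=-4.0000, Δy=-0.5000; L_4 = √(Δx²+Δy²) = 4.0311

(5.8523, 6.0208, 2.0616, 4.0311)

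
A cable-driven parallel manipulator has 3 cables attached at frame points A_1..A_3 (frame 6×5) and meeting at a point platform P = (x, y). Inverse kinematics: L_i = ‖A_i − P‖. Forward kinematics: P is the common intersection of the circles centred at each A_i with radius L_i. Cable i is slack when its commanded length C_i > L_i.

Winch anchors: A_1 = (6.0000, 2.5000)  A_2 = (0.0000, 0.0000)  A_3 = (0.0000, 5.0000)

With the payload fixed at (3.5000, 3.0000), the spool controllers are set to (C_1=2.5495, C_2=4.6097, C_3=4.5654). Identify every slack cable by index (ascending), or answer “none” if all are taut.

3

cable 1: L_1 = ‖A_1−P‖ = 2.5495;  C_1 = 2.5495 → taut
cable 2: L_2 = ‖A_2−P‖ = 4.6098;  C_2 = 4.6097 → taut
cable 3: L_3 = ‖A_3−P‖ = 4.0311;  C_3 = 4.5654 → slack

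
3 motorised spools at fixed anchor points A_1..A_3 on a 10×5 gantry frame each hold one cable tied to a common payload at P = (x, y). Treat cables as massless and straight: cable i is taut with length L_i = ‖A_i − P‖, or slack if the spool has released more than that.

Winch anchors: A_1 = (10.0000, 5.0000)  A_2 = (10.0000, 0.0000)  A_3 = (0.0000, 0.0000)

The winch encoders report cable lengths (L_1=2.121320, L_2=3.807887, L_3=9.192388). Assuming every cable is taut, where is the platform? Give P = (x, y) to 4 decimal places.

(8.5000, 3.5000)

each cable: (A_i−P)·(A_i−P) = L_i²; let k_i = ‖A_i‖²−L_i²
k_1 = 100.0000+25.0000−4.5000 = 120.5000
row 1: 0.0000x + 10.0000y = 35.0000  (k_2=85.5000)
row 2: 20.0000x + 10.0000y = 205.0000  (k_3=-84.5000)
Cramer on rows 1–2 → x = 8.5000, y = 3.5000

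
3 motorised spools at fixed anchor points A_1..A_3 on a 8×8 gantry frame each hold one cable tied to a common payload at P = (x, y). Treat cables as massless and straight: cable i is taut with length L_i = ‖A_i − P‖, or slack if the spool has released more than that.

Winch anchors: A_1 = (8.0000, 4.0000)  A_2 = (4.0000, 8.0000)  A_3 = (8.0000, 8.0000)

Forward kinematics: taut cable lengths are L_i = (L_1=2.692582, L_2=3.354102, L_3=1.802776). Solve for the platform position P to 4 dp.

circle eqns → linear via eq_j − eq_1; set k_j = A_j·A_j − L_j²
k_1 = 64.0000+16.0000−7.2500 = 72.7500
8.0000·x − 8.0000·y = k_1−k_2 = 4.0000
0.0000·x − 8.0000·y = k_1−k_3 = -52.0000
solve first two rows → x=7.0000, y=6.5000

(7.0000, 6.5000)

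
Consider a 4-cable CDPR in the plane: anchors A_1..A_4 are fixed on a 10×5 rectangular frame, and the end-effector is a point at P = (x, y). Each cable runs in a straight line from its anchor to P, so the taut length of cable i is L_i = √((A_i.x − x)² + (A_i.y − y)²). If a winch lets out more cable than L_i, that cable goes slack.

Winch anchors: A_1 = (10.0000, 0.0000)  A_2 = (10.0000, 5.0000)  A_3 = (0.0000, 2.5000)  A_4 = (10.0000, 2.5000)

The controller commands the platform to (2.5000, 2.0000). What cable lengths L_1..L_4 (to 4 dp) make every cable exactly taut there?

L_1 = √((10.0000−2.5000)² + (0.0000−2.0000)²) = 7.7621
L_2 = √((10.0000−2.5000)² + (5.0000−2.0000)²) = 8.0777
L_3 = √((0.0000−2.5000)² + (2.5000−2.0000)²) = 2.5495
L_4 = √((10.0000−2.5000)² + (2.5000−2.0000)²) = 7.5166

(7.7621, 8.0777, 2.5495, 7.5166)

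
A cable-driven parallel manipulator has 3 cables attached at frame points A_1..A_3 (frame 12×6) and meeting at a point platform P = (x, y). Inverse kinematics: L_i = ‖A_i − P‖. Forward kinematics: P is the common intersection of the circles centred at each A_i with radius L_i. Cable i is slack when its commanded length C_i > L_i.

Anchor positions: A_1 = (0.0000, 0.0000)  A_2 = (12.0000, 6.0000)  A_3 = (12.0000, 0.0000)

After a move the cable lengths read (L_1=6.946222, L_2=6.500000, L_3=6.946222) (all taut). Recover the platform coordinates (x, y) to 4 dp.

(6.0000, 3.5000)

each cable: (A_i−P)·(A_i−P) = L_i²; let k_i = ‖A_i‖²−L_i²
k_1 = 0.0000+0.0000−48.2500 = -48.2500
row 1: -24.0000x − 12.0000y = -186.0000  (k_2=137.7500)
row 2: -24.0000x + 0.0000y = -144.0000  (k_3=95.7500)
Cramer on rows 1–2 → x = 6.0000, y = 3.5000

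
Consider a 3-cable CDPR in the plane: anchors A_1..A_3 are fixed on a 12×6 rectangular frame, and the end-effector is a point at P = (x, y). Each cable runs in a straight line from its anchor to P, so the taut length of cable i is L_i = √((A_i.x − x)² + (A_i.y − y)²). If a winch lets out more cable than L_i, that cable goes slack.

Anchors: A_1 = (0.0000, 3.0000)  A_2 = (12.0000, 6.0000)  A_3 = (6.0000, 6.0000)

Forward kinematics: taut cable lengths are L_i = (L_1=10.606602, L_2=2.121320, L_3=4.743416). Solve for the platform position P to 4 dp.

circle eqns → linear via eq_j − eq_1; set c_j = A_j·A_j − L_j²
c_1 = 0.0000+9.0000−112.5000 = -103.5000
-24.0000·x − 6.0000·y = c_1−c_2 = -279.0000
-12.0000·x − 6.0000·y = c_1−c_3 = -153.0000
solve first two rows → x=10.5000, y=4.5000

(10.5000, 4.5000)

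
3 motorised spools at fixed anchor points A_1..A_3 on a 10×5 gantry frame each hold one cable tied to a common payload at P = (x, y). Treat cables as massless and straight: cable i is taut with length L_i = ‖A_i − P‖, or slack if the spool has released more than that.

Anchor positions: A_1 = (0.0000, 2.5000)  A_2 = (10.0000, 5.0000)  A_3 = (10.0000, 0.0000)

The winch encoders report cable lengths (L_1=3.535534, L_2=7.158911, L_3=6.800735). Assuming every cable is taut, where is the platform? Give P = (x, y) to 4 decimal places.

circle eqns → linear via eq_j − eq_1; set c_j = A_j·A_j − L_j²
c_1 = 0.0000+6.2500−12.5000 = -6.2500
-20.0000·x − 5.0000·y = c_1−c_2 = -80.0000
-20.0000·x + 5.0000·y = c_1−c_3 = -60.0000
solve first two rows → x=3.5000, y=2.0000

(3.5000, 2.0000)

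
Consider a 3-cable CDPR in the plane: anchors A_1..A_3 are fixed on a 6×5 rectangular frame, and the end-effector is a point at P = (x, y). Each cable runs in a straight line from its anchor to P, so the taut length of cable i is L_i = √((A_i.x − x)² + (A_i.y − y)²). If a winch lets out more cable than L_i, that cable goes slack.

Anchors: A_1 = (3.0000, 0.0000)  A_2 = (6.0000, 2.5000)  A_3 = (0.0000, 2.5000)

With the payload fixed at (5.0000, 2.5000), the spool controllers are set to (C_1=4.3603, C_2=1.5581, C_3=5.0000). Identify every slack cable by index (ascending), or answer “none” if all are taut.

1, 2

cable 1: √((-2.0000)²+(-2.5000)²)=3.2016, C_1=4.3603: slack
cable 2: √((1.0000)²+(0.0000)²)=1.0000, C_2=1.5581: slack
cable 3: √((-5.0000)²+(0.0000)²)=5.0000, C_3=5.0000: taut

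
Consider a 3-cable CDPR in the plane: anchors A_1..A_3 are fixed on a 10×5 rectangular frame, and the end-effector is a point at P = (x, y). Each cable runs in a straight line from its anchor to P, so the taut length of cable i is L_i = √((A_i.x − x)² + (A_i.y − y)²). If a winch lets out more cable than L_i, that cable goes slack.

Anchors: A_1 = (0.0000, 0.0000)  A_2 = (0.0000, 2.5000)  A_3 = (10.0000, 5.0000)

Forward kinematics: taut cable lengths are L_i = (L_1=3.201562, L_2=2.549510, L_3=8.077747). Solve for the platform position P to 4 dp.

(2.5000, 2.0000)

circle eqns → linear via eq_j − eq_1; set k_j = A_j·A_j − L_j²
k_1 = 0.0000+0.0000−10.2500 = -10.2500
0.0000·x − 5.0000·y = k_1−k_2 = -10.0000
-20.0000·x − 10.0000·y = k_1−k_3 = -70.0000
solve first two rows → x=2.5000, y=2.0000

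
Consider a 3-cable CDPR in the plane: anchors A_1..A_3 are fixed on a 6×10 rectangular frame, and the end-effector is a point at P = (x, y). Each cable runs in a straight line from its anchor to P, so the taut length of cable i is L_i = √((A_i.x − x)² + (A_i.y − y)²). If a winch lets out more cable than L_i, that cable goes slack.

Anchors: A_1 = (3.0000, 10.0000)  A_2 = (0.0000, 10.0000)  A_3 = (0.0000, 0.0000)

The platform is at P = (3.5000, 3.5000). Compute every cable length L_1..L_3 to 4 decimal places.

(6.5192, 7.3824, 4.9497)

L_1: Δ = A_1−P = (-0.5000, 6.5000) → ‖Δ‖ = √42.5000 = 6.5192
L_2: Δ = A_2−P = (-3.5000, 6.5000) → ‖Δ‖ = √54.5000 = 7.3824
L_3: Δ = A_3−P = (-3.5000, -3.5000) → ‖Δ‖ = √24.5000 = 4.9497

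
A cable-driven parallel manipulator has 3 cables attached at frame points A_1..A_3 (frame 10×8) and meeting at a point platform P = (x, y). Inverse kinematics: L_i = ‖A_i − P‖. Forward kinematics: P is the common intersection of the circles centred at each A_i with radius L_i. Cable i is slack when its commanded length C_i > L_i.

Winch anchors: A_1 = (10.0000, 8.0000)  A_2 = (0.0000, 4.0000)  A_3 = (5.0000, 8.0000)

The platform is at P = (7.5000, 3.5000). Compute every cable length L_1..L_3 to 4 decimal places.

cable 1: Δx=2.5000, Δy=4.5000; L_1 = √(Δx²+Δy²) = 5.1478
cable 2: Δx=-7.5000, Δy=0.5000; L_2 = √(Δx²+Δy²) = 7.5166
cable 3: Δx=-2.5000, Δy=4.5000; L_3 = √(Δx²+Δy²) = 5.1478

(5.1478, 7.5166, 5.1478)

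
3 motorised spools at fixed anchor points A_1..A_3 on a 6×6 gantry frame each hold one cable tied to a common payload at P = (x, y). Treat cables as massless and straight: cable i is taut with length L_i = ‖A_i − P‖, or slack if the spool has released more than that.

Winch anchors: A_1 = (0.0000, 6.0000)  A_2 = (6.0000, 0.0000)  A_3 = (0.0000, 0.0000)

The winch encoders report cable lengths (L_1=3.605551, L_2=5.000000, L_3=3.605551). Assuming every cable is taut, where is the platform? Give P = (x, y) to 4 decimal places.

(2.0000, 3.0000)

circle eqns → linear via eq_j − eq_1; set q_j = A_j·A_j − L_j²
q_1 = 0.0000+36.0000−13.0000 = 23.0000
-12.0000·x + 12.0000·y = q_1−q_2 = 12.0000
0.0000·x + 12.0000·y = q_1−q_3 = 36.0000
solve first two rows → x=2.0000, y=3.0000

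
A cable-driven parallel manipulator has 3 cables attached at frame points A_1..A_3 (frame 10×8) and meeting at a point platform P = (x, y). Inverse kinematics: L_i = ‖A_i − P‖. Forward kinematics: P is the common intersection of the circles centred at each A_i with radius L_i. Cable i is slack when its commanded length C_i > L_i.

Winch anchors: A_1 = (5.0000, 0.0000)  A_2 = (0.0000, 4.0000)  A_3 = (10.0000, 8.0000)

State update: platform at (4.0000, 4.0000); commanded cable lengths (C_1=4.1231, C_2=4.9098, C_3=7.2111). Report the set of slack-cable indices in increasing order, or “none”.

cable 1: L_1 = ‖A_1−P‖ = 4.1231;  C_1 = 4.1231 → taut
cable 2: L_2 = ‖A_2−P‖ = 4.0000;  C_2 = 4.9098 → slack
cable 3: L_3 = ‖A_3−P‖ = 7.2111;  C_3 = 7.2111 → taut

2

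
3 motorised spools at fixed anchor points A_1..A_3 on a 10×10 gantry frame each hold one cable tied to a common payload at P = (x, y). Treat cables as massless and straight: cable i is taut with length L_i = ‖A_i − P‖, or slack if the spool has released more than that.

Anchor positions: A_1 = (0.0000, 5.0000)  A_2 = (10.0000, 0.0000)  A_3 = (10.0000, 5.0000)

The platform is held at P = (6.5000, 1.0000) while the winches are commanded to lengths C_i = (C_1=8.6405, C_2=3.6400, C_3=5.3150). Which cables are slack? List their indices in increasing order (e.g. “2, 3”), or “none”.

cable 1: L_1 = ‖A_1−P‖ = 7.6322;  C_1 = 8.6405 → slack
cable 2: L_2 = ‖A_2−P‖ = 3.6401;  C_2 = 3.6400 → taut
cable 3: L_3 = ‖A_3−P‖ = 5.3151;  C_3 = 5.3150 → taut

1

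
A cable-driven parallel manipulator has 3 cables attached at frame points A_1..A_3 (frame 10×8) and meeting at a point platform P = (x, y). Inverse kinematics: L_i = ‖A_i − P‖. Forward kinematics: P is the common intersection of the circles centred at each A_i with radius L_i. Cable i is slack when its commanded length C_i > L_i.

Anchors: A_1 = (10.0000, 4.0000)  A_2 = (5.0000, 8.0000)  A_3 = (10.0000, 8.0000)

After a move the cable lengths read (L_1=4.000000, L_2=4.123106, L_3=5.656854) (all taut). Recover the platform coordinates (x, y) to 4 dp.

each cable: (A_i−P)·(A_i−P) = L_i²; let k_i = ‖A_i‖²−L_i²
k_1 = 100.0000+16.0000−16.0000 = 100.0000
row 1: 10.0000x − 8.0000y = 28.0000  (k_2=72.0000)
row 2: 0.0000x − 8.0000y = -32.0000  (k_3=132.0000)
Cramer on rows 1–2 → x = 6.0000, y = 4.0000

(6.0000, 4.0000)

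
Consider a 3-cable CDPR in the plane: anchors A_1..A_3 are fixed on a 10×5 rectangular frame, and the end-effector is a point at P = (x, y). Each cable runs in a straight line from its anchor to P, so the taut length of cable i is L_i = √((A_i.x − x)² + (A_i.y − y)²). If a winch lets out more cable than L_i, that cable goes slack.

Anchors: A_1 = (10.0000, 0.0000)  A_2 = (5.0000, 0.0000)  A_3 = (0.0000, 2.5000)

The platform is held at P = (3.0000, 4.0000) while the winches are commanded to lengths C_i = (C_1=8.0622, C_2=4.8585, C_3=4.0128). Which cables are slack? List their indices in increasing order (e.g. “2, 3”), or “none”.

cable 1: L_1 = ‖A_1−P‖ = 8.0623;  C_1 = 8.0622 → taut
cable 2: L_2 = ‖A_2−P‖ = 4.4721;  C_2 = 4.8585 → slack
cable 3: L_3 = ‖A_3−P‖ = 3.3541;  C_3 = 4.0128 → slack

2, 3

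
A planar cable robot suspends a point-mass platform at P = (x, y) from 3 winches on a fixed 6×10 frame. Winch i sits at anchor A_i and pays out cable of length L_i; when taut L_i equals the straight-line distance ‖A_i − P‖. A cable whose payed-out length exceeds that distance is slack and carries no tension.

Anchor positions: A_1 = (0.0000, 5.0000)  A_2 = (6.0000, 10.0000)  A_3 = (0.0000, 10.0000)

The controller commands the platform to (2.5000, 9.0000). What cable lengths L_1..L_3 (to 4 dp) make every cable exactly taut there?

L_1: Δ = A_1−P = (-2.5000, -4.0000) → ‖Δ‖ = √22.2500 = 4.7170
L_2: Δ = A_2−P = (3.5000, 1.0000) → ‖Δ‖ = √13.2500 = 3.6401
L_3: Δ = A_3−P = (-2.5000, 1.0000) → ‖Δ‖ = √7.2500 = 2.6926

(4.7170, 3.6401, 2.6926)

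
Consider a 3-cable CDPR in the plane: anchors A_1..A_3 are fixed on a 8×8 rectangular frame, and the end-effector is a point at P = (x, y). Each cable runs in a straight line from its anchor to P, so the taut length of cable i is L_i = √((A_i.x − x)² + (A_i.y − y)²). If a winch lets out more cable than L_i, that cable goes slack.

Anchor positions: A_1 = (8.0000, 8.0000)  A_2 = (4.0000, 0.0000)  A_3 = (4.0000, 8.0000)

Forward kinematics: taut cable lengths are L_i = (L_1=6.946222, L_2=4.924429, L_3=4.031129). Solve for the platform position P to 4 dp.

(2.0000, 4.5000)

circle eqns → linear via eq_j − eq_1; set q_j = A_j·A_j − L_j²
q_1 = 64.0000+64.0000−48.2500 = 79.7500
8.0000·x + 16.0000·y = q_1−q_2 = 88.0000
8.0000·x + 0.0000·y = q_1−q_3 = 16.0000
solve first two rows → x=2.0000, y=4.5000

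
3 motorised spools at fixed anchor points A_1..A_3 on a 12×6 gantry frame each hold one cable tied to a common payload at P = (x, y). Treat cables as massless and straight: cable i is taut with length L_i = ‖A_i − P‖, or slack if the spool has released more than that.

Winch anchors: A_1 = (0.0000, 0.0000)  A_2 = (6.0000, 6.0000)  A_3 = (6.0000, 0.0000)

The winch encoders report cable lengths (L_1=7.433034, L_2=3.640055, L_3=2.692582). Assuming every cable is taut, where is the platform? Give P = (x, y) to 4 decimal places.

each cable: (A_i−P)·(A_i−P) = L_i²; let q_i = ‖A_i‖²−L_i²
q_1 = 0.0000+0.0000−55.2500 = -55.2500
row 1: -12.0000x − 12.0000y = -114.0000  (q_2=58.7500)
row 2: -12.0000x + 0.0000y = -84.0000  (q_3=28.7500)
Cramer on rows 1–2 → x = 7.0000, y = 2.5000

(7.0000, 2.5000)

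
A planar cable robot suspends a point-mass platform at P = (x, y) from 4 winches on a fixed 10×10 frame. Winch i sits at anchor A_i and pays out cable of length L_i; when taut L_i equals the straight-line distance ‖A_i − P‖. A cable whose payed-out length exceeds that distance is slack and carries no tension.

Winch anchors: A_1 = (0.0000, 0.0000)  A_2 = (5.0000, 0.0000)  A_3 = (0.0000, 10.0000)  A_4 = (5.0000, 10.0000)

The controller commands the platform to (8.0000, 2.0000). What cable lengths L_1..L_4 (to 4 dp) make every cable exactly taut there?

(8.2462, 3.6056, 11.3137, 8.5440)

cable 1: Δx=-8.0000, Δy=-2.0000; L_1 = √(Δx²+Δy²) = 8.2462
cable 2: Δx=-3.0000, Δy=-2.0000; L_2 = √(Δx²+Δy²) = 3.6056
cable 3: Δx=-8.0000, Δy=8.0000; L_3 = √(Δx²+Δy²) = 11.3137
cable 4: Δx=-3.0000, Δy=8.0000; L_4 = √(Δx²+Δy²) = 8.5440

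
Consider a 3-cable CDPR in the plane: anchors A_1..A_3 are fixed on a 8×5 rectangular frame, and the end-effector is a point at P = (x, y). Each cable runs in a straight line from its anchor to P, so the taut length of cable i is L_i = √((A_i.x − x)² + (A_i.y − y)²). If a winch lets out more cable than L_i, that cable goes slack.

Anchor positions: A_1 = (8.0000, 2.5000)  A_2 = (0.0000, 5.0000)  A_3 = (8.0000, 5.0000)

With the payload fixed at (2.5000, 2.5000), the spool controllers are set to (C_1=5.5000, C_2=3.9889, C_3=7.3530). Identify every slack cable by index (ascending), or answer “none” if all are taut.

2, 3

i=1: geometric 5.5000 vs commanded 5.5000 ⇒ taut
i=2: geometric 3.5355 vs commanded 3.9889 ⇒ slack
i=3: geometric 6.0415 vs commanded 7.3530 ⇒ slack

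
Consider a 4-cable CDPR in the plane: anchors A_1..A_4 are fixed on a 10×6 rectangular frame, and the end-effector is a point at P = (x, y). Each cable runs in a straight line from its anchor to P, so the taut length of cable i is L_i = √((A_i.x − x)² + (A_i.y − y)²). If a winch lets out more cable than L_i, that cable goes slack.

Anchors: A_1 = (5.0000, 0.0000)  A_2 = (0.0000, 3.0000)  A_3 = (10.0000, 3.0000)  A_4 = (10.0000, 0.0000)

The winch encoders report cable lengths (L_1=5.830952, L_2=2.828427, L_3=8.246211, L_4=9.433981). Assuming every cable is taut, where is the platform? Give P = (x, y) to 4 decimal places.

expand ‖A_i−P‖²=L_i² and subtract eq 1 (c_i ≔ ‖A_i‖²−L_i²)
c_1 = 25.0000+0.0000−34.0000 = -9.0000
eq1−eq2 → [10.0000  -6.0000]·P = -10.0000
eq1−eq3 → [-10.0000  -6.0000]·P = -50.0000
eq1−eq4 → [-10.0000  0.0000]·P = -20.0000
2×2 solve → P = (2.0000, 5.0000)
check cable 4: ‖A_4−P‖² = 89.0000 ≈ L_4² = 89.0000 ✓

(2.0000, 5.0000)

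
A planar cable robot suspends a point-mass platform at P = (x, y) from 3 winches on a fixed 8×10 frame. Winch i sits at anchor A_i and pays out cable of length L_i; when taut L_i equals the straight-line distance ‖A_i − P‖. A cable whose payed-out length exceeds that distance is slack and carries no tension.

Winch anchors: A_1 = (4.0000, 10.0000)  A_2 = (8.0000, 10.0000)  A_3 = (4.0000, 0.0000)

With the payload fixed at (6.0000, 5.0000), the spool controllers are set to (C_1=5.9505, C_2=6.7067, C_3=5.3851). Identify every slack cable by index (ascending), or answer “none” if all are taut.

cable 1: L_1 = ‖A_1−P‖ = 5.3852;  C_1 = 5.9505 → slack
cable 2: L_2 = ‖A_2−P‖ = 5.3852;  C_2 = 6.7067 → slack
cable 3: L_3 = ‖A_3−P‖ = 5.3852;  C_3 = 5.3851 → taut

1, 2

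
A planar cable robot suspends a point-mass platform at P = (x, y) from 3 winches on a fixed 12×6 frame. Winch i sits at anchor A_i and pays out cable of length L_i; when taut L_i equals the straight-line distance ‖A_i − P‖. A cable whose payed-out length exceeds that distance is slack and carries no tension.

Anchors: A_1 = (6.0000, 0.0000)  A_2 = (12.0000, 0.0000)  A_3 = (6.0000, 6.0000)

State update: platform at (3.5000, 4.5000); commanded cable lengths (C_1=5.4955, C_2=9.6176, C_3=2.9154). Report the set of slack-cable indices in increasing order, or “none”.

cable 1: L_1 = ‖A_1−P‖ = 5.1478;  C_1 = 5.4955 → slack
cable 2: L_2 = ‖A_2−P‖ = 9.6177;  C_2 = 9.6176 → taut
cable 3: L_3 = ‖A_3−P‖ = 2.9155;  C_3 = 2.9154 → taut

1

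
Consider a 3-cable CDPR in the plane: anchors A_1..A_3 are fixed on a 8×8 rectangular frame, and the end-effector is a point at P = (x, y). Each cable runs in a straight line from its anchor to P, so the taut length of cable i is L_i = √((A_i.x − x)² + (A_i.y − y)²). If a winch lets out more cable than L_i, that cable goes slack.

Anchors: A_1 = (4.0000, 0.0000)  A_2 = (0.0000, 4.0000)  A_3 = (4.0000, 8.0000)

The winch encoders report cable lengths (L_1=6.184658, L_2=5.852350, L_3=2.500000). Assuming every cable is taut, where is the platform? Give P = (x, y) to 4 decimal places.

(5.5000, 6.0000)

circle eqns → linear via eq_j − eq_1; set c_j = A_j·A_j − L_j²
c_1 = 16.0000+0.0000−38.2500 = -22.2500
8.0000·x − 8.0000·y = c_1−c_2 = -4.0000
0.0000·x − 16.0000·y = c_1−c_3 = -96.0000
solve first two rows → x=5.5000, y=6.0000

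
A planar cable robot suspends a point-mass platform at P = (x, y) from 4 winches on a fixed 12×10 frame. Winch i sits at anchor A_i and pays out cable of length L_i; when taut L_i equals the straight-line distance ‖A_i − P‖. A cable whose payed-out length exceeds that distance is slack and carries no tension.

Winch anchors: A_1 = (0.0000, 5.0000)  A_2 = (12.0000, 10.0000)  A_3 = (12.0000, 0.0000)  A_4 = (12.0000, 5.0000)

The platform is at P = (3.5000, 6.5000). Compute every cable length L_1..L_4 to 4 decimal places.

(3.8079, 9.1924, 10.7005, 8.6313)

L_1 = √((0.0000−3.5000)² + (5.0000−6.5000)²) = 3.8079
L_2 = √((12.0000−3.5000)² + (10.0000−6.5000)²) = 9.1924
L_3 = √((12.0000−3.5000)² + (0.0000−6.5000)²) = 10.7005
L_4 = √((12.0000−3.5000)² + (5.0000−6.5000)²) = 8.6313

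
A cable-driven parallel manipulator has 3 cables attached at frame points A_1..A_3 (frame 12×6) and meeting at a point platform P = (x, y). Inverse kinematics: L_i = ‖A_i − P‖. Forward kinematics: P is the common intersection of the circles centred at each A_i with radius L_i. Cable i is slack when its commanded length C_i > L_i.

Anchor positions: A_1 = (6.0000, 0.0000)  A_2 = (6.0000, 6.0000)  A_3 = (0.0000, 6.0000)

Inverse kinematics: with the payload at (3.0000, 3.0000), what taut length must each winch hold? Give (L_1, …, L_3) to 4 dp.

(4.2426, 4.2426, 4.2426)

cable 1: Δx=3.0000, Δy=-3.0000; L_1 = √(Δx²+Δy²) = 4.2426
cable 2: Δx=3.0000, Δy=3.0000; L_2 = √(Δx²+Δy²) = 4.2426
cable 3: Δx=-3.0000, Δy=3.0000; L_3 = √(Δx²+Δy²) = 4.2426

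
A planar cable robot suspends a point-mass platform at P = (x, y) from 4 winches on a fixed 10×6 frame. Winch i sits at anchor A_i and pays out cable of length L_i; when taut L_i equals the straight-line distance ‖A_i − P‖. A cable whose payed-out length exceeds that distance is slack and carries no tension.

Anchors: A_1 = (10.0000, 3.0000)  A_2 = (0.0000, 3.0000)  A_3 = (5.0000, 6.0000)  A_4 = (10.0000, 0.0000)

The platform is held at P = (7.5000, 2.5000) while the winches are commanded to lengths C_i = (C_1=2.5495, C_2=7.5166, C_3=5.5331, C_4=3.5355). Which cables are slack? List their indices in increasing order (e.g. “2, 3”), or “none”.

3

cable 1: L_1 = ‖A_1−P‖ = 2.5495;  C_1 = 2.5495 → taut
cable 2: L_2 = ‖A_2−P‖ = 7.5166;  C_2 = 7.5166 → taut
cable 3: L_3 = ‖A_3−P‖ = 4.3012;  C_3 = 5.5331 → slack
cable 4: L_4 = ‖A_4−P‖ = 3.5355;  C_4 = 3.5355 → taut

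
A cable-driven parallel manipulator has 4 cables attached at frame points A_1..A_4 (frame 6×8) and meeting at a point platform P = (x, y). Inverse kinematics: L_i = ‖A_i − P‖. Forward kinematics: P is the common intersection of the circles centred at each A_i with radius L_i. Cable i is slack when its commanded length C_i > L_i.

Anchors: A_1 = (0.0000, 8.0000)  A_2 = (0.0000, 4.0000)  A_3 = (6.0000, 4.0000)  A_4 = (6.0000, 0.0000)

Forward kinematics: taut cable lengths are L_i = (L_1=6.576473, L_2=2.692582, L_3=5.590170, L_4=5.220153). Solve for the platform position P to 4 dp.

expand ‖A_i−P‖²=L_i² and subtract eq 1 (k_i ≔ ‖A_i‖²−L_i²)
k_1 = 0.0000+64.0000−43.2500 = 20.7500
eq1−eq2 → [0.0000  8.0000]·P = 12.0000
eq1−eq3 → [-12.0000  8.0000]·P = 0.0000
eq1−eq4 → [-12.0000  16.0000]·P = 12.0000
2×2 solve → P = (1.0000, 1.5000)
check cable 4: ‖A_4−P‖² = 27.2500 ≈ L_4² = 27.2500 ✓

(1.0000, 1.5000)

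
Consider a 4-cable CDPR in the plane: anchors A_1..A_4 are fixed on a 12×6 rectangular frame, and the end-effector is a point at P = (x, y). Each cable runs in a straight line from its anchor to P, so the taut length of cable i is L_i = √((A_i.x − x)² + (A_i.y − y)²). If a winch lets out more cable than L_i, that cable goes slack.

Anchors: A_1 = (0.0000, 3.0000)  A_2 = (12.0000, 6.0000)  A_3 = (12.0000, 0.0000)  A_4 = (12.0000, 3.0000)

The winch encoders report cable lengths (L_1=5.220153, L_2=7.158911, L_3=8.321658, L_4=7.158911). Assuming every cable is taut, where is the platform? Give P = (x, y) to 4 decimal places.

circle eqns → linear via eq_j − eq_1; set k_j = A_j·A_j − L_j²
k_1 = 0.0000+9.0000−27.2500 = -18.2500
-24.0000·x − 6.0000·y = k_1−k_2 = -147.0000
-24.0000·x + 6.0000·y = k_1−k_3 = -93.0000
-24.0000·x + 0.0000·y = k_1−k_4 = -120.0000
solve first two rows → x=5.0000, y=4.5000
check cable 4: ‖A_4−P‖² = 51.2500 ≈ L_4² = 51.2500 ✓

(5.0000, 4.5000)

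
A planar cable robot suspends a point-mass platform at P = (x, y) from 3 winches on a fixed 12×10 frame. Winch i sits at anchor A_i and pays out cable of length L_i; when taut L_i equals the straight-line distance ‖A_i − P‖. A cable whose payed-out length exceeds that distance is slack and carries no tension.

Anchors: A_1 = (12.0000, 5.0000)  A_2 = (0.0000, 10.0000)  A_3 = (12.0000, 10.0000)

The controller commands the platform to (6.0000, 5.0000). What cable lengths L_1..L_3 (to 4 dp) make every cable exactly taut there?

L_1: Δ = A_1−P = (6.0000, 0.0000) → ‖Δ‖ = √36.0000 = 6.0000
L_2: Δ = A_2−P = (-6.0000, 5.0000) → ‖Δ‖ = √61.0000 = 7.8102
L_3: Δ = A_3−P = (6.0000, 5.0000) → ‖Δ‖ = √61.0000 = 7.8102

(6.0000, 7.8102, 7.8102)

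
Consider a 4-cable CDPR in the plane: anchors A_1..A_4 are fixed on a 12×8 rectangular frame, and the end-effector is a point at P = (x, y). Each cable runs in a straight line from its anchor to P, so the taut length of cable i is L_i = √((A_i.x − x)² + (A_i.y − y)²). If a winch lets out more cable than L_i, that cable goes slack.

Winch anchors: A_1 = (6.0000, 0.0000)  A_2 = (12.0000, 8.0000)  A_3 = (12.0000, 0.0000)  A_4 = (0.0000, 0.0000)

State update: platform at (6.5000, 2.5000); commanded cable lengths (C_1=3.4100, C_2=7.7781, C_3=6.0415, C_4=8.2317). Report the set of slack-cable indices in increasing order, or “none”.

cable 1: √((-0.5000)²+(-2.5000)²)=2.5495, C_1=3.4100: slack
cable 2: √((5.5000)²+(5.5000)²)=7.7782, C_2=7.7781: taut
cable 3: √((5.5000)²+(-2.5000)²)=6.0415, C_3=6.0415: taut
cable 4: √((-6.5000)²+(-2.5000)²)=6.9642, C_4=8.2317: slack

1, 4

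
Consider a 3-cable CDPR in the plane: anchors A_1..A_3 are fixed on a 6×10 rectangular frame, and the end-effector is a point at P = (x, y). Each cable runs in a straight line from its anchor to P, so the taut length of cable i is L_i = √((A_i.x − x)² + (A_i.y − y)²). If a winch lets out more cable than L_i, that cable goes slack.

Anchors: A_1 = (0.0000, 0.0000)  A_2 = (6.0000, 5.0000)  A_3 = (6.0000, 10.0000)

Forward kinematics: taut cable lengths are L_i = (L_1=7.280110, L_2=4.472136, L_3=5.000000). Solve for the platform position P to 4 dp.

(2.0000, 7.0000)

expand ‖A_i−P‖²=L_i² and subtract eq 1 (q_i ≔ ‖A_i‖²−L_i²)
q_1 = 0.0000+0.0000−53.0000 = -53.0000
eq1−eq2 → [-12.0000  -10.0000]·P = -94.0000
eq1−eq3 → [-12.0000  -20.0000]·P = -164.0000
2×2 solve → P = (2.0000, 7.0000)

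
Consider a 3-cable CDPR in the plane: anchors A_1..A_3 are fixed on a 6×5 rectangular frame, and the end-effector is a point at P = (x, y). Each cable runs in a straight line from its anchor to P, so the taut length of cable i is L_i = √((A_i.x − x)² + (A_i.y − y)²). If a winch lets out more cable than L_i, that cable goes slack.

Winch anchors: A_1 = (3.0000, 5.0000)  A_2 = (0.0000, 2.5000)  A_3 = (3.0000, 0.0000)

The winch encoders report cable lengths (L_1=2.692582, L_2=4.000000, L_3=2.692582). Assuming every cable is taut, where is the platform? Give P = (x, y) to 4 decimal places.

circle eqns → linear via eq_j − eq_1; set c_j = A_j·A_j − L_j²
c_1 = 9.0000+25.0000−7.2500 = 26.7500
6.0000·x + 5.0000·y = c_1−c_2 = 36.5000
0.0000·x + 10.0000·y = c_1−c_3 = 25.0000
solve first two rows → x=4.0000, y=2.5000

(4.0000, 2.5000)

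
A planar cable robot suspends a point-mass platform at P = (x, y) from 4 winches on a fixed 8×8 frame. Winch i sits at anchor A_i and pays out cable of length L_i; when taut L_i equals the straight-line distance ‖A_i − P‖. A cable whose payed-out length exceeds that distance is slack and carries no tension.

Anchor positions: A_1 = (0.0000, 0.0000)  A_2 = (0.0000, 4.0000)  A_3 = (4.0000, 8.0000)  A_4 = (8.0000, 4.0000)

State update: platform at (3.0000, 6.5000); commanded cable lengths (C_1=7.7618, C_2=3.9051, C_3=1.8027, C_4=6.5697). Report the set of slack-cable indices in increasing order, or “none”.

cable 1: √((-3.0000)²+(-6.5000)²)=7.1589, C_1=7.7618: slack
cable 2: √((-3.0000)²+(-2.5000)²)=3.9051, C_2=3.9051: taut
cable 3: √((1.0000)²+(1.5000)²)=1.8028, C_3=1.8027: taut
cable 4: √((5.0000)²+(-2.5000)²)=5.5902, C_4=6.5697: slack

1, 4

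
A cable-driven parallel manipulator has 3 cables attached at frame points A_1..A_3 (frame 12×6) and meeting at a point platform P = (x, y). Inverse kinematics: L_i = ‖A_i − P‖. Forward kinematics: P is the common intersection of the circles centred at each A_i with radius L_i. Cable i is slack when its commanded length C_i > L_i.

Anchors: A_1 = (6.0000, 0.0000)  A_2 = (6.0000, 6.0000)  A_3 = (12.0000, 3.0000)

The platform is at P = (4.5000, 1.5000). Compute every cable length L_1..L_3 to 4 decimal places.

L_1: Δ = A_1−P = (1.5000, -1.5000) → ‖Δ‖ = √4.5000 = 2.1213
L_2: Δ = A_2−P = (1.5000, 4.5000) → ‖Δ‖ = √22.5000 = 4.7434
L_3: Δ = A_3−P = (7.5000, 1.5000) → ‖Δ‖ = √58.5000 = 7.6485

(2.1213, 4.7434, 7.6485)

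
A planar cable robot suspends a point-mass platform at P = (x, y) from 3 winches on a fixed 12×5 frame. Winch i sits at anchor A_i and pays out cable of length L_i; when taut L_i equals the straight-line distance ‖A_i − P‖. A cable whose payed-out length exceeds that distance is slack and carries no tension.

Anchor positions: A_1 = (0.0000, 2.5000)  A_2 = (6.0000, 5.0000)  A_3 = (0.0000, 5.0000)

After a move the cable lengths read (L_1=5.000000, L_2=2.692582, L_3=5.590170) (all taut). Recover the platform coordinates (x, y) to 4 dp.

expand ‖A_i−P‖²=L_i² and subtract eq 1 (k_i ≔ ‖A_i‖²−L_i²)
k_1 = 0.0000+6.2500−25.0000 = -18.7500
eq1−eq2 → [-12.0000  -5.0000]·P = -72.5000
eq1−eq3 → [0.0000  -5.0000]·P = -12.5000
2×2 solve → P = (5.0000, 2.5000)

(5.0000, 2.5000)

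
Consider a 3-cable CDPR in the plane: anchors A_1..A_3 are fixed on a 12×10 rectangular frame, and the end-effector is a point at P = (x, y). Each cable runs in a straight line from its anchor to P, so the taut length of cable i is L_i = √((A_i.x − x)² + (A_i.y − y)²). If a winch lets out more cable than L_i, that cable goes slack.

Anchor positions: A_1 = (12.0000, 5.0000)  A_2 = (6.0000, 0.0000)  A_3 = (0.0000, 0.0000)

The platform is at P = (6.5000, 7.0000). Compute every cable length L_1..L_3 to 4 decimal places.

(5.8523, 7.0178, 9.5525)

L_1: Δ = A_1−P = (5.5000, -2.0000) → ‖Δ‖ = √34.2500 = 5.8523
L_2: Δ = A_2−P = (-0.5000, -7.0000) → ‖Δ‖ = √49.2500 = 7.0178
L_3: Δ = A_3−P = (-6.5000, -7.0000) → ‖Δ‖ = √91.2500 = 9.5525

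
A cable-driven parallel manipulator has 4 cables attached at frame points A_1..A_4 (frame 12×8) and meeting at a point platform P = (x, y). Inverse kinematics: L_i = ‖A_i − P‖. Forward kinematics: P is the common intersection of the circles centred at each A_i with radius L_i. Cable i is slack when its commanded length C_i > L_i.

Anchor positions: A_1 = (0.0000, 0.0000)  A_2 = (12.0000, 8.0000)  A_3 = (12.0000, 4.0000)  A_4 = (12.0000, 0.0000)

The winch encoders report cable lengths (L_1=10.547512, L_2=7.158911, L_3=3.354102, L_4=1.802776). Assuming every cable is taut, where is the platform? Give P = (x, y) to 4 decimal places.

(10.5000, 1.0000)

expand ‖A_i−P‖²=L_i² and subtract eq 1 (c_i ≔ ‖A_i‖²−L_i²)
c_1 = 0.0000+0.0000−111.2500 = -111.2500
eq1−eq2 → [-24.0000  -16.0000]·P = -268.0000
eq1−eq3 → [-24.0000  -8.0000]·P = -260.0000
eq1−eq4 → [-24.0000  0.0000]·P = -252.0000
2×2 solve → P = (10.5000, 1.0000)
check cable 4: ‖A_4−P‖² = 3.2500 ≈ L_4² = 3.2500 ✓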